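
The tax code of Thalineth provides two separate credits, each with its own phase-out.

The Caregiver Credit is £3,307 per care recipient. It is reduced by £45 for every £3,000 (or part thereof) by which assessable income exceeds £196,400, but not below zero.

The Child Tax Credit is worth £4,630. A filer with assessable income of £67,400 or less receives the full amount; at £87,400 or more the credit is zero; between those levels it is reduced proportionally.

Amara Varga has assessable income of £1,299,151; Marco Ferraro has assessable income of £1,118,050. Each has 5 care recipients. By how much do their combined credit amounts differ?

Amara (£1,299,151): Caregiver Credit: base = 5 × £3,307 = £16,535. income exceeds £196,400 by £1,102,751 → 368 increments × £45 = £16,560 ≥ base, so the credit is £0. Child Tax Credit: £1,299,151 is at or above £87,400, so the credit is £0. total £0 + £0 = £0
Marco (£1,118,050): Caregiver Credit: base = 5 × £3,307 = £16,535. income exceeds £196,400 by £921,650, which is 308 full-or-partial £3,000 increments; reduction = 308 × £45 = £13,860, leaving £2,675. Child Tax Credit: £1,118,050 is at or above £87,400, so the credit is £0. total £2,675 + £0 = £2,675
Difference: |£0 − £2,675| = £2,675.

£2,675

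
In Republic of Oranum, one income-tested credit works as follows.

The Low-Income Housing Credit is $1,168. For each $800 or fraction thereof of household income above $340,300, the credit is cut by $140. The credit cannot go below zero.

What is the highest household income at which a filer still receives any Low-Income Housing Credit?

$346,700

After 8 increments the reduction is 8 × $140 = $1,120, leaving $48; one more increment wipes it out. Increment 8 ends at excess 8 × $800 = $6,400, so the highest qualifying income is $340,300 + $6,400 = $346,700.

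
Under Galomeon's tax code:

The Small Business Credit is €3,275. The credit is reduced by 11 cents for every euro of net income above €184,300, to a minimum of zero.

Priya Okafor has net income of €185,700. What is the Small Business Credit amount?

Small Business Credit: 11% of the €1,400 excess over €184,300 is €154; credit = €3,275 − €154 = €3,121.

€3,121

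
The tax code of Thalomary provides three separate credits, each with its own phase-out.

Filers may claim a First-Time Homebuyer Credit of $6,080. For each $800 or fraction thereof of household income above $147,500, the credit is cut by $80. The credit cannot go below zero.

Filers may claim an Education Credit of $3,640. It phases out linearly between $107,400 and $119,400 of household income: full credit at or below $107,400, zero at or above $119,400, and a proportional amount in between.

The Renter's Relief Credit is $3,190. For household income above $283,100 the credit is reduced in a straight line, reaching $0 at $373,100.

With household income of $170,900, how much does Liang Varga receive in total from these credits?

First-Time Homebuyer Credit: income exceeds $147,500 by $23,400, which is 30 full-or-partial $800 increments; reduction = 30 × $80 = $2,400, leaving $3,680.
Education Credit: $170,900 is at or above $119,400, so the credit is $0.
Renter's Relief Credit: $170,900 is at or below the $283,100 threshold, so the full $3,190 applies.
Total: $3,680 + $0 + $3,190 = $6,870.

$6,870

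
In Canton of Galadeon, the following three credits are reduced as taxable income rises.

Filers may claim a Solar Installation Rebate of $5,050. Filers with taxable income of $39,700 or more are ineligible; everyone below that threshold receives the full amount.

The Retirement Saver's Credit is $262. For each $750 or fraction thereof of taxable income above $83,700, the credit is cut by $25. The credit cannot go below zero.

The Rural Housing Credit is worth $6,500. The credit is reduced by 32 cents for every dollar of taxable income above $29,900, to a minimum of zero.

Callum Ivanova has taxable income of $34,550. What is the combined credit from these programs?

Solar Installation Rebate: $34,550 is below the $39,700 cutoff, so the full $5,050 applies.
Retirement Saver's Credit: $34,550 is at or below the $83,700 threshold, so the full $262 applies.
Rural Housing Credit: 32% of the $4,650 excess over $29,900 is $1,488; credit = $6,500 − $1,488 = $5,012.
Total: $5,050 + $262 + $5,012 = $10,324.

$10,324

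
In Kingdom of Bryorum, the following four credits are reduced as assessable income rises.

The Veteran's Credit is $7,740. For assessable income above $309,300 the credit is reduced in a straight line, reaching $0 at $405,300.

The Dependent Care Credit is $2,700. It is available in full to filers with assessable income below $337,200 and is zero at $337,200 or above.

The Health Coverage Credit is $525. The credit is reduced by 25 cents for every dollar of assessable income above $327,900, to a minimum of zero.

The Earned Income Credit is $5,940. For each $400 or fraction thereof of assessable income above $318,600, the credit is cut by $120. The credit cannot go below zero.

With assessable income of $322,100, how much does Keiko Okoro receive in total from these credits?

Veteran's Credit: $322,100 is $12,800 into a $96,000 phase-out range, leaving 83,200/96,000 of the credit: $7,740 × 83,200/96,000 = $6,708.
Dependent Care Credit: $322,100 is below the $337,200 cutoff, so the full $2,700 applies.
Health Coverage Credit: $322,100 is at or below the $327,900 threshold, so the full $525 applies.
Earned Income Credit: income exceeds $318,600 by $3,500, which is 9 full-or-partial $400 increments; reduction = 9 × $120 = $1,080, leaving $4,860.
Total: $6,708 + $2,700 + $525 + $4,860 = $14,793.

$14,793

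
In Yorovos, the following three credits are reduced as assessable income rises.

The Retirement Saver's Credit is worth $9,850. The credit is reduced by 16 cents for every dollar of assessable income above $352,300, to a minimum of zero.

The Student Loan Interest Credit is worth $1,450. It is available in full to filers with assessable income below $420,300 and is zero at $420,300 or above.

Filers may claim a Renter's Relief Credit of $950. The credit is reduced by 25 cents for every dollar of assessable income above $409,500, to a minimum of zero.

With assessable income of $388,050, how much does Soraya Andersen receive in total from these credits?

$6,530

Retirement Saver's Credit: 16% of the $35,750 excess over $352,300 is $5,720; credit = $9,850 − $5,720 = $4,130.
Student Loan Interest Credit: $388,050 is below the $420,300 cutoff, so the full $1,450 applies.
Renter's Relief Credit: $388,050 is at or below the $409,500 threshold, so the full $950 applies.
Total: $4,130 + $1,450 + $950 = $6,530.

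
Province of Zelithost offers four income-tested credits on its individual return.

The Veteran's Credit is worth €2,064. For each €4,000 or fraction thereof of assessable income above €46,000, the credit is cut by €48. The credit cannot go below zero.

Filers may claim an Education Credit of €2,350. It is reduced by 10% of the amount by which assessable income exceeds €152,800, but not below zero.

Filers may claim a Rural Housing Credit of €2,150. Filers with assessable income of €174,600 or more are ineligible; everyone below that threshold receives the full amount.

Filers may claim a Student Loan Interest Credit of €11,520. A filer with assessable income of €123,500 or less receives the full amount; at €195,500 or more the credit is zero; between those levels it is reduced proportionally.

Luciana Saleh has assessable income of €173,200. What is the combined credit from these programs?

€6,556

Veteran's Credit: income exceeds €46,000 by €127,200, which is 32 full-or-partial €4,000 increments; reduction = 32 × €48 = €1,536, leaving €528.
Education Credit: 10% of the €20,400 excess over €152,800 is €2,040; credit = €2,350 − €2,040 = €310.
Rural Housing Credit: €173,200 is below the €174,600 cutoff, so the full €2,150 applies.
Student Loan Interest Credit: €173,200 is €49,700 into a €72,000 phase-out range, leaving 22,300/72,000 of the credit: €11,520 × 22,300/72,000 = €3,568.
Total: €528 + €310 + €2,150 + €3,568 = €6,556.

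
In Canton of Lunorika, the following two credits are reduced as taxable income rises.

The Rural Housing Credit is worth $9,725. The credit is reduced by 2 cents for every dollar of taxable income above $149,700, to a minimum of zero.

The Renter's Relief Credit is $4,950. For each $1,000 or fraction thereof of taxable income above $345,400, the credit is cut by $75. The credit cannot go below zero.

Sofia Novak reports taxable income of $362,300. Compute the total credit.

$9,148

Rural Housing Credit: 2% of the $212,600 excess over $149,700 is $4,252; credit = $9,725 − $4,252 = $5,473.
Renter's Relief Credit: income exceeds $345,400 by $16,900, which is 17 full-or-partial $1,000 increments; reduction = 17 × $75 = $1,275, leaving $3,675.
Total: $5,473 + $3,675 = $9,148.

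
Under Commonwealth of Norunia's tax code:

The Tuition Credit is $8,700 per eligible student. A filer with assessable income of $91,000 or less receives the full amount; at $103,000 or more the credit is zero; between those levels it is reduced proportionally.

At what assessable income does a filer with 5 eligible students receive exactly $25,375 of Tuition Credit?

$96,000

Full credit = 5 × $8,700 = $43,500.
$25,375 is 25,375/43,500 of the full $43,500, so 18,125/43,500 of the $12,000 range has been used: income = $91,000 + $12,000 × 18,125/43,500 = $96,000.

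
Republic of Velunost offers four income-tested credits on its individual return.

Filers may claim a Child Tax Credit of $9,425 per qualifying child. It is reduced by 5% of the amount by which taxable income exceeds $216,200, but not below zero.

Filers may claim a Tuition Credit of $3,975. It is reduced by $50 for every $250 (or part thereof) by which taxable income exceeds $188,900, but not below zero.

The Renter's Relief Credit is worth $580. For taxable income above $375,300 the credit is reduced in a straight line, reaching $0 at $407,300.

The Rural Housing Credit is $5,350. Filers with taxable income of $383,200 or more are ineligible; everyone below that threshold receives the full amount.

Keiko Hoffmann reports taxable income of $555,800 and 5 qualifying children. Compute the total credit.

Child Tax Credit: base = 5 × $9,425 = $47,125. 5% of the $339,600 excess over $216,200 is $16,980; credit = $47,125 − $16,980 = $30,145.
Tuition Credit: income exceeds $188,900 by $366,900 → 1468 increments × $50 = $73,400 ≥ base, so the credit is $0.
Renter's Relief Credit: $555,800 is at or above $407,300, so the credit is $0.
Rural Housing Credit: $555,800 meets or exceeds the $383,200 cutoff, so the credit is $0.
Total: $30,145 + $0 + $0 + $0 = $30,145.

$30,145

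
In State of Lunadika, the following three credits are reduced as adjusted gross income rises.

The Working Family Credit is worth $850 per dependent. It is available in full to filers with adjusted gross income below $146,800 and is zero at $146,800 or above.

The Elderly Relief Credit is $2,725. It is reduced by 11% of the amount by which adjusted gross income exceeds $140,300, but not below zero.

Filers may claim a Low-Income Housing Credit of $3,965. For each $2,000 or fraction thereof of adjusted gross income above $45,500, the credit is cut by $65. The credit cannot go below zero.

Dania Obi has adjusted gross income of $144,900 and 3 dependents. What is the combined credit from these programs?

$5,484

Working Family Credit: base = 3 × $850 = $2,550. $144,900 is below the $146,800 cutoff, so the full $2,550 applies.
Elderly Relief Credit: 11% of the $4,600 excess over $140,300 is $506; credit = $2,725 − $506 = $2,219.
Low-Income Housing Credit: income exceeds $45,500 by $99,400, which is 50 full-or-partial $2,000 increments; reduction = 50 × $65 = $3,250, leaving $715.
Total: $2,550 + $2,219 + $715 = $5,484.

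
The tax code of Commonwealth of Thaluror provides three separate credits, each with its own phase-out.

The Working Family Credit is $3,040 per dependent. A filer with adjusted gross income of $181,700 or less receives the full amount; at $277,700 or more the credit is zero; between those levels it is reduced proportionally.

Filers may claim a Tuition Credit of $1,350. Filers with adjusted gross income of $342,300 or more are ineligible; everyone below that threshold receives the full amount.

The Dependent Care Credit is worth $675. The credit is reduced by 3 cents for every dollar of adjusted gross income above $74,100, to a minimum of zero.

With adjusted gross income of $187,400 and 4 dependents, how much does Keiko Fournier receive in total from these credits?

Working Family Credit: base = 4 × $3,040 = $12,160. $187,400 is $5,700 into a $96,000 phase-out range, leaving 90,300/96,000 of the credit: $12,160 × 90,300/96,000 = $11,438.
Tuition Credit: $187,400 is below the $342,300 cutoff, so the full $1,350 applies.
Dependent Care Credit: 3% of the $113,300 excess over $74,100 is $3,399 ≥ base, so the credit is $0.
Total: $11,438 + $1,350 + $0 = $12,788.

$12,788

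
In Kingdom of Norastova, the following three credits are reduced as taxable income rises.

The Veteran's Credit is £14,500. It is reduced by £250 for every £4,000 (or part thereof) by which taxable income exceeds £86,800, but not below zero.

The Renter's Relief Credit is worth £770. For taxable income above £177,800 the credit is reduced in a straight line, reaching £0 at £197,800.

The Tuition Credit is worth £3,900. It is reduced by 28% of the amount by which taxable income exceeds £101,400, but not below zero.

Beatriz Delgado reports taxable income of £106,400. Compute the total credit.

£16,520

Veteran's Credit: income exceeds £86,800 by £19,600, which is 5 full-or-partial £4,000 increments; reduction = 5 × £250 = £1,250, leaving £13,250.
Renter's Relief Credit: £106,400 is at or below the £177,800 threshold, so the full £770 applies.
Tuition Credit: 28% of the £5,000 excess over £101,400 is £1,400; credit = £3,900 − £1,400 = £2,500.
Total: £13,250 + £770 + £2,500 = £16,520.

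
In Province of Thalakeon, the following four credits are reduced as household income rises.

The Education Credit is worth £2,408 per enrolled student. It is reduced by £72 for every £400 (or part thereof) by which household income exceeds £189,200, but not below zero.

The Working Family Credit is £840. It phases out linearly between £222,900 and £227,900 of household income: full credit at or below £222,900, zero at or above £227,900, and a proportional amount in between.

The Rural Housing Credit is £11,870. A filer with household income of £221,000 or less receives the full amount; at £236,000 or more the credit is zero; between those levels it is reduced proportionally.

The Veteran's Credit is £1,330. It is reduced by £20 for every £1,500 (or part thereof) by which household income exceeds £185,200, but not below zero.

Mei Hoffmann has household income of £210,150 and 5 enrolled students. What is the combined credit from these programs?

£21,924

Education Credit: base = 5 × £2,408 = £12,040. income exceeds £189,200 by £20,950, which is 53 full-or-partial £400 increments; reduction = 53 × £72 = £3,816, leaving £8,224.
Working Family Credit: £210,150 is at or below the £222,900 threshold, so the full £840 applies.
Rural Housing Credit: £210,150 is at or below the £221,000 threshold, so the full £11,870 applies.
Veteran's Credit: income exceeds £185,200 by £24,950, which is 17 full-or-partial £1,500 increments; reduction = 17 × £20 = £340, leaving £990.
Total: £8,224 + £840 + £11,870 + £990 = £21,924.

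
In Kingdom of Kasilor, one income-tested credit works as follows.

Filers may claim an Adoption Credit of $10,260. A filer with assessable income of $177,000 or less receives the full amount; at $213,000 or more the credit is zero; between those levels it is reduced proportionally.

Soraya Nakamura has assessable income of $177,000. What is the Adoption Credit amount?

Adoption Credit: $177,000 is at or below the $177,000 threshold, so the full $10,260 applies.

$10,260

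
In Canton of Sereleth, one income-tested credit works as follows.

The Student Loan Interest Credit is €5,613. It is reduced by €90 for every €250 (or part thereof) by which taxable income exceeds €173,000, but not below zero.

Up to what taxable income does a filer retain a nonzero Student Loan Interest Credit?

After 62 increments the reduction is 62 × €90 = €5,580, leaving €33; one more increment wipes it out. Increment 62 ends at excess 62 × €250 = €15,500, so the highest qualifying income is €173,000 + €15,500 = €188,500.

€188,500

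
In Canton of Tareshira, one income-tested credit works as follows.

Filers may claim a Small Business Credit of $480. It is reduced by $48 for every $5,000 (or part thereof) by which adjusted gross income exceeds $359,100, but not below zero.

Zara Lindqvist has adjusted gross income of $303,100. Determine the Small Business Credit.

$480

Small Business Credit: $303,100 is at or below the $359,100 threshold, so the full $480 applies.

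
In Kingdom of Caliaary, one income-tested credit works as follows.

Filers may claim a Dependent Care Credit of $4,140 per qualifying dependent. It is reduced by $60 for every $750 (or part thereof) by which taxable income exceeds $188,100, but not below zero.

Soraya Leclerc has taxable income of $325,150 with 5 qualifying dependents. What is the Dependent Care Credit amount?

Dependent Care Credit: base = 5 × $4,140 = $20,700. income exceeds $188,100 by $137,050, which is 183 full-or-partial $750 increments; reduction = 183 × $60 = $10,980, leaving $9,720.

$9,720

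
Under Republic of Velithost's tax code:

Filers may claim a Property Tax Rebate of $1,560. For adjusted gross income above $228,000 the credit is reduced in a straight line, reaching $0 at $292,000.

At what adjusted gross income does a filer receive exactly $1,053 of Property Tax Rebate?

$1,053 is 1,053/1,560 of the full $1,560, so 507/1,560 of the $64,000 range has been used: income = $228,000 + $64,000 × 507/1,560 = $248,800.

$248,800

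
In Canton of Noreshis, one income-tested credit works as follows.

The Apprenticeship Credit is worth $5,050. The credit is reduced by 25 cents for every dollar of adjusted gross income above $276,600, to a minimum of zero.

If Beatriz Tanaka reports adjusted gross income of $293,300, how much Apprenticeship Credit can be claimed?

Apprenticeship Credit: 25% of the $16,700 excess over $276,600 is $4,175; credit = $5,050 − $4,175 = $875.

$875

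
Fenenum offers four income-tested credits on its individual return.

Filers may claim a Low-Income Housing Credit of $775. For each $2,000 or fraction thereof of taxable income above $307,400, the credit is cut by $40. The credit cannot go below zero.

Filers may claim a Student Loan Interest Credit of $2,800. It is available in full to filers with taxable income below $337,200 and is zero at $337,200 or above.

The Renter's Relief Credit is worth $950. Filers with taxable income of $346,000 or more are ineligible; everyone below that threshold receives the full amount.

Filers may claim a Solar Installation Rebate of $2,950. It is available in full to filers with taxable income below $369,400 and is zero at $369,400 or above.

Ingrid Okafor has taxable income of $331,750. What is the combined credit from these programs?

Low-Income Housing Credit: income exceeds $307,400 by $24,350, which is 13 full-or-partial $2,000 increments; reduction = 13 × $40 = $520, leaving $255.
Student Loan Interest Credit: $331,750 is below the $337,200 cutoff, so the full $2,800 applies.
Renter's Relief Credit: $331,750 is below the $346,000 cutoff, so the full $950 applies.
Solar Installation Rebate: $331,750 is below the $369,400 cutoff, so the full $2,950 applies.
Total: $255 + $2,800 + $950 + $2,950 = $6,955.

$6,955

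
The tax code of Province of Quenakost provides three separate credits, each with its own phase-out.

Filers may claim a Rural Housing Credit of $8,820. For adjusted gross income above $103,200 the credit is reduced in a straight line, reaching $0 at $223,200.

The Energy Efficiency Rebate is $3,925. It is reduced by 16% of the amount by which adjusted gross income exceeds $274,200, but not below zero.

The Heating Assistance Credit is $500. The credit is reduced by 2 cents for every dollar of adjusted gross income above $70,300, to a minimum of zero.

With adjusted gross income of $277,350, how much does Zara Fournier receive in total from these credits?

$3,421

Rural Housing Credit: $277,350 is at or above $223,200, so the credit is $0.
Energy Efficiency Rebate: 16% of the $3,150 excess over $274,200 is $504; credit = $3,925 − $504 = $3,421.
Heating Assistance Credit: 2% of the $207,050 excess over $70,300 is $4,141 ≥ base, so the credit is $0.
Total: $0 + $3,421 + $0 = $3,421.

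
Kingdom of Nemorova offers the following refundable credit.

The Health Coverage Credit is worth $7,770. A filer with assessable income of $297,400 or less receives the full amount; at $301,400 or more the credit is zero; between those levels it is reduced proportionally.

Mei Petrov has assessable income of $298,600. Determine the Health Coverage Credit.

Health Coverage Credit: $298,600 is $1,200 into a $4,000 phase-out range, leaving 2,800/4,000 of the credit: $7,770 × 2,800/4,000 = $5,439.

$5,439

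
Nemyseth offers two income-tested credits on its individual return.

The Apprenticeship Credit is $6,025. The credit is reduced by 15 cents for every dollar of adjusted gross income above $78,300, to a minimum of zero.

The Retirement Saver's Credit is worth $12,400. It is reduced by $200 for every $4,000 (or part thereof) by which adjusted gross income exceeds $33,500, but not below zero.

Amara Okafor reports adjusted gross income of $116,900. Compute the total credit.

Apprenticeship Credit: 15% of the $38,600 excess over $78,300 is $5,790; credit = $6,025 − $5,790 = $235.
Retirement Saver's Credit: income exceeds $33,500 by $83,400, which is 21 full-or-partial $4,000 increments; reduction = 21 × $200 = $4,200, leaving $8,200.
Total: $235 + $8,200 = $8,435.

$8,435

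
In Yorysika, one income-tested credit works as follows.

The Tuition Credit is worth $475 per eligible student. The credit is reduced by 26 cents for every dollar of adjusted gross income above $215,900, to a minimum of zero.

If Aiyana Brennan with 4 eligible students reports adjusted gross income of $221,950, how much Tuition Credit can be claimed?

$327

Tuition Credit: base = 4 × $475 = $1,900. 26% of the $6,050 excess over $215,900 is $1,573; credit = $1,900 − $1,573 = $327.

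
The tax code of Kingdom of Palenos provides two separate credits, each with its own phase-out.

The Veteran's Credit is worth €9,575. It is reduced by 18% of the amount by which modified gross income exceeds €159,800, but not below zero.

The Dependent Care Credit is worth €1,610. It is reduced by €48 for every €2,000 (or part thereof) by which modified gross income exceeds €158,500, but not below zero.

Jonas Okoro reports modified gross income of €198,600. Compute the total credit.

€3,193

Veteran's Credit: 18% of the €38,800 excess over €159,800 is €6,984; credit = €9,575 − €6,984 = €2,591.
Dependent Care Credit: income exceeds €158,500 by €40,100, which is 21 full-or-partial €2,000 increments; reduction = 21 × €48 = €1,008, leaving €602.
Total: €2,591 + €602 = €3,193.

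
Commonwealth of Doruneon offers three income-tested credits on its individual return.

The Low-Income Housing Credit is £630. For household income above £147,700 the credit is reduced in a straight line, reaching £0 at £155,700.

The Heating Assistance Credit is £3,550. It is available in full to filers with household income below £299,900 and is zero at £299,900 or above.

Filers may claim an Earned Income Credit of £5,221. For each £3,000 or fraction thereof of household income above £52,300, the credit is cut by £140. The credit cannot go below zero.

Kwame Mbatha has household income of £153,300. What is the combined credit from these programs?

Low-Income Housing Credit: £153,300 is £5,600 into a £8,000 phase-out range, leaving 2,400/8,000 of the credit: £630 × 2,400/8,000 = £189.
Heating Assistance Credit: £153,300 is below the £299,900 cutoff, so the full £3,550 applies.
Earned Income Credit: income exceeds £52,300 by £101,000, which is 34 full-or-partial £3,000 increments; reduction = 34 × £140 = £4,760, leaving £461.
Total: £189 + £3,550 + £461 = £4,200.

£4,200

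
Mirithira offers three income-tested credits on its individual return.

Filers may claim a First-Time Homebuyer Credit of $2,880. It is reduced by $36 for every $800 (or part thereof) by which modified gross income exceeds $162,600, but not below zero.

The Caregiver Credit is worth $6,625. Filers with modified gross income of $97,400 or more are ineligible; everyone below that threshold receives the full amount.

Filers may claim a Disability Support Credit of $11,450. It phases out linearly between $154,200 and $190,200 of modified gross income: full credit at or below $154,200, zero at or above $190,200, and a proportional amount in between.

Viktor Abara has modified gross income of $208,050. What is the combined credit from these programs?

First-Time Homebuyer Credit: income exceeds $162,600 by $45,450, which is 57 full-or-partial $800 increments; reduction = 57 × $36 = $2,052, leaving $828.
Caregiver Credit: $208,050 meets or exceeds the $97,400 cutoff, so the credit is $0.
Disability Support Credit: $208,050 is at or above $190,200, so the credit is $0.
Total: $828 + $0 + $0 = $828.

$828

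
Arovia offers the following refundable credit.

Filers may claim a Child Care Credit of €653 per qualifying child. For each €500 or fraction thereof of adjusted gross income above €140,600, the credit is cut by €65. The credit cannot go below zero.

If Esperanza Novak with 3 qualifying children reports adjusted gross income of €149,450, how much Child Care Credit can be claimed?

Child Care Credit: base = 3 × €653 = €1,959. income exceeds €140,600 by €8,850, which is 18 full-or-partial €500 increments; reduction = 18 × €65 = €1,170, leaving €789.

€789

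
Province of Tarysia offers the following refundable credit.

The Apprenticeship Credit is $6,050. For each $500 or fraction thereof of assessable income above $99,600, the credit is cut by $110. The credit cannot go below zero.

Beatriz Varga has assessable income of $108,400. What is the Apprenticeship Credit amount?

Apprenticeship Credit: income exceeds $99,600 by $8,800, which is 18 full-or-partial $500 increments; reduction = 18 × $110 = $1,980, leaving $4,070.

$4,070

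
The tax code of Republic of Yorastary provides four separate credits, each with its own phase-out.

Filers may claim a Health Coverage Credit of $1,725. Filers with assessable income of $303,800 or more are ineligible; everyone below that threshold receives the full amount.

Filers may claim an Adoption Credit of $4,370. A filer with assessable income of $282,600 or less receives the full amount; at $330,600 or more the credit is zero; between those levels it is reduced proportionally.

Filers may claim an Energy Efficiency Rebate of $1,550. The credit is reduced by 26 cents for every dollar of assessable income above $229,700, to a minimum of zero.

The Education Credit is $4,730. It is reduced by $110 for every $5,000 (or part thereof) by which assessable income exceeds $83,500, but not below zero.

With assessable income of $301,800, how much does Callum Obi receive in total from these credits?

Health Coverage Credit: $301,800 is below the $303,800 cutoff, so the full $1,725 applies.
Adoption Credit: $301,800 is $19,200 into a $48,000 phase-out range, leaving 28,800/48,000 of the credit: $4,370 × 28,800/48,000 = $2,622.
Energy Efficiency Rebate: 26% of the $72,100 excess over $229,700 is $18,746 ≥ base, so the credit is $0.
Education Credit: income exceeds $83,500 by $218,300 → 44 increments × $110 = $4,840 ≥ base, so the credit is $0.
Total: $1,725 + $2,622 + $0 + $0 = $4,347.

$4,347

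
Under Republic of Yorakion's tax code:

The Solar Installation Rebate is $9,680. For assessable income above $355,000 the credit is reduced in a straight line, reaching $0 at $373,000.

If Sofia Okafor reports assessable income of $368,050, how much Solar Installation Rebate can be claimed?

Solar Installation Rebate: $368,050 is $13,050 into a $18,000 phase-out range, leaving 4,950/18,000 of the credit: $9,680 × 4,950/18,000 = $2,662.

$2,662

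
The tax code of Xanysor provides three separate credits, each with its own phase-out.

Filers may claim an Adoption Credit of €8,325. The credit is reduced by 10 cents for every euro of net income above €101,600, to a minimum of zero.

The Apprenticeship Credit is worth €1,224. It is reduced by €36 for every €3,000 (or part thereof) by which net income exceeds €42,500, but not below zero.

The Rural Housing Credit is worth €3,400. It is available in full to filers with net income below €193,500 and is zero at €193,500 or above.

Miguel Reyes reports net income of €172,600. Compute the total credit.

€4,625

Adoption Credit: 10% of the €71,000 excess over €101,600 is €7,100; credit = €8,325 − €7,100 = €1,225.
Apprenticeship Credit: income exceeds €42,500 by €130,100 → 44 increments × €36 = €1,584 ≥ base, so the credit is €0.
Rural Housing Credit: €172,600 is below the €193,500 cutoff, so the full €3,400 applies.
Total: €1,225 + €0 + €3,400 = €4,625.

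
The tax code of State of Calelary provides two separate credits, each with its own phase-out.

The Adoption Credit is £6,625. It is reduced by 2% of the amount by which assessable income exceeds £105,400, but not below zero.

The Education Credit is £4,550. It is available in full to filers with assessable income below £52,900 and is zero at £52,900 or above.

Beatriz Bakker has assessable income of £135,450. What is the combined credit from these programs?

£6,024

Adoption Credit: 2% of the £30,050 excess over £105,400 is £601; credit = £6,625 − £601 = £6,024.
Education Credit: £135,450 meets or exceeds the £52,900 cutoff, so the credit is £0.
Total: £6,024 + £0 = £6,024.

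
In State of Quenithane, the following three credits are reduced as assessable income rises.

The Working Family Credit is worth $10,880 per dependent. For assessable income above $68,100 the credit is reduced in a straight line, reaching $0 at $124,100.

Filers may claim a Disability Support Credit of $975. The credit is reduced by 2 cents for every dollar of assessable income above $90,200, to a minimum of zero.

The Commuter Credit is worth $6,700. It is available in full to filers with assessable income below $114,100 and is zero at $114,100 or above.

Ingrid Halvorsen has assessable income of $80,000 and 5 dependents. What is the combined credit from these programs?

$50,515

Working Family Credit: base = 5 × $10,880 = $54,400. $80,000 is $11,900 into a $56,000 phase-out range, leaving 44,100/56,000 of the credit: $54,400 × 44,100/56,000 = $42,840.
Disability Support Credit: $80,000 is at or below the $90,200 threshold, so the full $975 applies.
Commuter Credit: $80,000 is below the $114,100 cutoff, so the full $6,700 applies.
Total: $42,840 + $975 + $6,700 = $50,515.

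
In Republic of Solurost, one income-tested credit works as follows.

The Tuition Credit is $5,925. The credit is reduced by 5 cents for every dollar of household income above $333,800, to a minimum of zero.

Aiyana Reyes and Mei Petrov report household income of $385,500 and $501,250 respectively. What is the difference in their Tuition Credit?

$3,340

Aiyana ($385,500): Tuition Credit: 5% of the $51,700 excess over $333,800 is $2,585; credit = $5,925 − $2,585 = $3,340.
Mei ($501,250): Tuition Credit: 5% of the $167,450 excess over $333,800 is $8,372.50 ≥ base, so the credit is $0.
Difference: |$3,340 − $0| = $3,340.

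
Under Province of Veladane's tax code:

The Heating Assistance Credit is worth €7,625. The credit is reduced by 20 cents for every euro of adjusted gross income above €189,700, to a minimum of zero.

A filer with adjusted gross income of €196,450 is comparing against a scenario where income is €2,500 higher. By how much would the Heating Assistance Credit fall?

€500

At €196,450 — 20% of the €6,750 excess over €189,700 is €1,350; credit = €7,625 − €1,350 = €6,275.
At €198,950 — 20% of the €9,250 excess over €189,700 is €1,850; credit = €7,625 − €1,850 = €5,775.
Lost: €6,275 − €5,775 = €500.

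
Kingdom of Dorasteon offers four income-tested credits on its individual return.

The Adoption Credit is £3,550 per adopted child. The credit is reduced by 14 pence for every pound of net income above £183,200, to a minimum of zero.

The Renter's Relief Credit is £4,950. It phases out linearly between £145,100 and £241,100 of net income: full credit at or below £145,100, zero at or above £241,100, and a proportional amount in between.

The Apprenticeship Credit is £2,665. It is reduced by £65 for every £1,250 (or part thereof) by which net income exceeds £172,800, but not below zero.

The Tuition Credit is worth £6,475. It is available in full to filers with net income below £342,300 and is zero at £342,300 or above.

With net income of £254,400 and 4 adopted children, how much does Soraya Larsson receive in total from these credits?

Adoption Credit: base = 4 × £3,550 = £14,200. 14% of the £71,200 excess over £183,200 is £9,968; credit = £14,200 − £9,968 = £4,232.
Renter's Relief Credit: £254,400 is at or above £241,100, so the credit is £0.
Apprenticeship Credit: income exceeds £172,800 by £81,600 → 66 increments × £65 = £4,290 ≥ base, so the credit is £0.
Tuition Credit: £254,400 is below the £342,300 cutoff, so the full £6,475 applies.
Total: £4,232 + £0 + £0 + £6,475 = £10,707.

£10,707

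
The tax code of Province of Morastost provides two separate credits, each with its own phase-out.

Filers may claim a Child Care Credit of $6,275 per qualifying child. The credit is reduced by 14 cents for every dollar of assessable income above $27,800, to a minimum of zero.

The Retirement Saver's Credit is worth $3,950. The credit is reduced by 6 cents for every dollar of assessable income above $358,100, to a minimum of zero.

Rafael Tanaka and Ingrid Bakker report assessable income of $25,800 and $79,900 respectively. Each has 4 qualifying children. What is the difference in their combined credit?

Rafael ($25,800): Child Care Credit: base = 4 × $6,275 = $25,100. $25,800 is at or below the $27,800 threshold, so the full $25,100 applies. Retirement Saver's Credit: $25,800 is at or below the $358,100 threshold, so the full $3,950 applies. total $25,100 + $3,950 = $29,050
Ingrid ($79,900): Child Care Credit: base = 4 × $6,275 = $25,100. 14% of the $52,100 excess over $27,800 is $7,294; credit = $25,100 − $7,294 = $17,806. Retirement Saver's Credit: $79,900 is at or below the $358,100 threshold, so the full $3,950 applies. total $17,806 + $3,950 = $21,756
Difference: |$29,050 − $21,756| = $7,294.

$7,294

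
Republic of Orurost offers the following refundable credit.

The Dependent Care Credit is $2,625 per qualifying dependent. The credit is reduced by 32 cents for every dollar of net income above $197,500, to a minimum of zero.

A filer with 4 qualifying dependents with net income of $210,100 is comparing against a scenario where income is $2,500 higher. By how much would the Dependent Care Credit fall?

At $210,100 — base = 4 × $2,625 = $10,500. 32% of the $12,600 excess over $197,500 is $4,032; credit = $10,500 − $4,032 = $6,468.
At $212,600 — base = 4 × $2,625 = $10,500. 32% of the $15,100 excess over $197,500 is $4,832; credit = $10,500 − $4,832 = $5,668.
Lost: $6,468 − $5,668 = $800.

$800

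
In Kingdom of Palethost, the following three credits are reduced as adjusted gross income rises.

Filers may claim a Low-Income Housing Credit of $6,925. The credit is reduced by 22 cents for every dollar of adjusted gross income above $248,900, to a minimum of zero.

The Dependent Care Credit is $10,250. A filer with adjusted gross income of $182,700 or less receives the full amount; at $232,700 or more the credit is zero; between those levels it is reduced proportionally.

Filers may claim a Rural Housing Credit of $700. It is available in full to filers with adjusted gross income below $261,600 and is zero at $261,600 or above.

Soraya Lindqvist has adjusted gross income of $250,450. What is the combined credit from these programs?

Low-Income Housing Credit: 22% of the $1,550 excess over $248,900 is $341; credit = $6,925 − $341 = $6,584.
Dependent Care Credit: $250,450 is at or above $232,700, so the credit is $0.
Rural Housing Credit: $250,450 is below the $261,600 cutoff, so the full $700 applies.
Total: $6,584 + $0 + $700 = $7,284.

$7,284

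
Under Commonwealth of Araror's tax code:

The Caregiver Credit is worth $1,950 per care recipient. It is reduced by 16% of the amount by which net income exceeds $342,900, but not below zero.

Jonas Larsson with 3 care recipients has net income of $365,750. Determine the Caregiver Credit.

Caregiver Credit: base = 3 × $1,950 = $5,850. 16% of the $22,850 excess over $342,900 is $3,656; credit = $5,850 − $3,656 = $2,194.

$2,194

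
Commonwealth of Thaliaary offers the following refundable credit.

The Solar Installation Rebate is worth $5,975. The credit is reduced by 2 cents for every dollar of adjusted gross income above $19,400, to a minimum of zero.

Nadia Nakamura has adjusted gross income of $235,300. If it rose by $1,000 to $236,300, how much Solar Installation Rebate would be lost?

At $235,300 — 2% of the $215,900 excess over $19,400 is $4,318; credit = $5,975 − $4,318 = $1,657.
At $236,300 — 2% of the $216,900 excess over $19,400 is $4,338; credit = $5,975 − $4,338 = $1,637.
Lost: $1,657 − $1,637 = $20.

$20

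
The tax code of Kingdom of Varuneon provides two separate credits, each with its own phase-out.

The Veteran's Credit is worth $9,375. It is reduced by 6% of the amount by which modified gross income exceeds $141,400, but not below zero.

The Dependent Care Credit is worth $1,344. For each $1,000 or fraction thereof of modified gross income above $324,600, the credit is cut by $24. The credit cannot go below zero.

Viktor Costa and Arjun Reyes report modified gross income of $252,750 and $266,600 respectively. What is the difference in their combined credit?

$831

Viktor ($252,750): Veteran's Credit: 6% of the $111,350 excess over $141,400 is $6,681; credit = $9,375 − $6,681 = $2,694. Dependent Care Credit: $252,750 is at or below the $324,600 threshold, so the full $1,344 applies. total $2,694 + $1,344 = $4,038
Arjun ($266,600): Veteran's Credit: 6% of the $125,200 excess over $141,400 is $7,512; credit = $9,375 − $7,512 = $1,863. Dependent Care Credit: $266,600 is at or below the $324,600 threshold, so the full $1,344 applies. total $1,863 + $1,344 = $3,207
Difference: |$4,038 − $3,207| = $831.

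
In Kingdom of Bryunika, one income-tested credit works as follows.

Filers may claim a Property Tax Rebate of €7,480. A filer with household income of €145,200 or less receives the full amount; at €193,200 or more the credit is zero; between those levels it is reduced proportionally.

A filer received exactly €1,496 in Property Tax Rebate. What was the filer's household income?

€183,600

€1,496 is 1,496/7,480 of the full €7,480, so 5,984/7,480 of the €48,000 range has been used: income = €145,200 + €48,000 × 5,984/7,480 = €183,600.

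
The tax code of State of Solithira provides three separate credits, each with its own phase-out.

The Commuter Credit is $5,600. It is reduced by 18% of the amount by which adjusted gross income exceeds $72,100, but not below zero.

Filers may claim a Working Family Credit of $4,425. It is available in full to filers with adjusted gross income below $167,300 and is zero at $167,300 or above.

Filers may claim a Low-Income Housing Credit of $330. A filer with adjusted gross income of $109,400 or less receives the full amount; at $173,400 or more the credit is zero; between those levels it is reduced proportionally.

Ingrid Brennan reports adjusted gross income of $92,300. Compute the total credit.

$6,719

Commuter Credit: 18% of the $20,200 excess over $72,100 is $3,636; credit = $5,600 − $3,636 = $1,964.
Working Family Credit: $92,300 is below the $167,300 cutoff, so the full $4,425 applies.
Low-Income Housing Credit: $92,300 is at or below the $109,400 threshold, so the full $330 applies.
Total: $1,964 + $4,425 + $330 = $6,719.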